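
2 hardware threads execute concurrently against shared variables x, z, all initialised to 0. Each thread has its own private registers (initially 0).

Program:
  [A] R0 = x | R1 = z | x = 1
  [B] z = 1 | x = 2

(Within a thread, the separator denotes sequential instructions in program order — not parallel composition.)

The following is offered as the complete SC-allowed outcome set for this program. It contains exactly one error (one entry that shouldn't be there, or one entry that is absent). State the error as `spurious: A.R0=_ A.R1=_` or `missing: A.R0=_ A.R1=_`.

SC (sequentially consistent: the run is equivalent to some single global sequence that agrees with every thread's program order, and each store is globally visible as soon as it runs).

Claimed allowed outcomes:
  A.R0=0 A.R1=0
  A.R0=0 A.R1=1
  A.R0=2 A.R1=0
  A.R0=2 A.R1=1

outcome vector order: (A.R0,A.R1)
[SC] allowed = {00 01 21}
claimed∖SC = {20}

spurious: A.R0=2 A.R1=0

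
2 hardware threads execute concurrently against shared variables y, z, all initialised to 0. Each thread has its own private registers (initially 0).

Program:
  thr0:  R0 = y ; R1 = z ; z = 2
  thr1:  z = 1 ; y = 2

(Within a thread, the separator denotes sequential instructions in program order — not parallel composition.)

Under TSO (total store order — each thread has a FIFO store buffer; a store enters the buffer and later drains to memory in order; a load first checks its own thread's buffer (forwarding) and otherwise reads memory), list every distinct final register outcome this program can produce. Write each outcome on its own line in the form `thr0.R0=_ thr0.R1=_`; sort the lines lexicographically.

thr0.R0=0 thr0.R1=0
thr0.R0=0 thr0.R1=1
thr0.R0=2 thr0.R1=1

outcome vector order: (thr0.R0,thr0.R1)
|TSO outcomes| = 3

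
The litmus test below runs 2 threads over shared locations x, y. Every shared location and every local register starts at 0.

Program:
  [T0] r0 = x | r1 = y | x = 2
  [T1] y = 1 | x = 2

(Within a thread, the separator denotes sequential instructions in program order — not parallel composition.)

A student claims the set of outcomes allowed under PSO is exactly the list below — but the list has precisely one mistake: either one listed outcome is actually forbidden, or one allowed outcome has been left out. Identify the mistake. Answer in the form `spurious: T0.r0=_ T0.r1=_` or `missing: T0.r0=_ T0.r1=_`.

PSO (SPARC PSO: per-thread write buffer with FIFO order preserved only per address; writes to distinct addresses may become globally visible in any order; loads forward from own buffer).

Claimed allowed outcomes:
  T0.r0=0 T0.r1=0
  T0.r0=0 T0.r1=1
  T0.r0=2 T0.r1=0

outcome vector order: (T0.r0,T0.r1)
[PSO] allowed = {(0,0), (0,1), (2,0), (2,1)}
PSO∖claimed = {(2,1)}

missing: T0.r0=2 T0.r1=1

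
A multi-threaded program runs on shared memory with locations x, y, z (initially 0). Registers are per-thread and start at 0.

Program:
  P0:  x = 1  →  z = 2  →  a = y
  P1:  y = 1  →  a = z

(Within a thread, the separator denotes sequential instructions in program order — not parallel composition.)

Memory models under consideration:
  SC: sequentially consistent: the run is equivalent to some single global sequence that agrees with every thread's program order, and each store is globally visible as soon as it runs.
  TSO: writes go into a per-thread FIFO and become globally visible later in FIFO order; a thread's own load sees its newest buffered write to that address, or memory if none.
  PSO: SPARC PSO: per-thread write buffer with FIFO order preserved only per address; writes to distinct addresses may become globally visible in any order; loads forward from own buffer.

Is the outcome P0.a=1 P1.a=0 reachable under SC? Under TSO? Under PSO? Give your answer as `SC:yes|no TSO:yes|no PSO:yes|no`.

outcome vector order: (P0.a,P1.a)
SC (3): 02; 10; 12
TSO (4): 00; 02; 10; 12
PSO (4): 00; 02; 10; 12
target 10 ∈ {SC,TSO,PSO}

SC:yes TSO:yes PSO:yes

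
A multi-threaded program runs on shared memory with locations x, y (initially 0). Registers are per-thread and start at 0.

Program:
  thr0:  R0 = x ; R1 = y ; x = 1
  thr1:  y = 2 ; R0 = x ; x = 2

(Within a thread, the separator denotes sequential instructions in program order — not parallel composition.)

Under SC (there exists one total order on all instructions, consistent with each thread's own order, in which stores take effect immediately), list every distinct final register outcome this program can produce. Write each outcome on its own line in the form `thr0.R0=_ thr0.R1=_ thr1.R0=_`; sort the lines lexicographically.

thr0.R0=0 thr0.R1=0 thr1.R0=0
thr0.R0=0 thr0.R1=0 thr1.R0=1
thr0.R0=0 thr0.R1=2 thr1.R0=0
thr0.R0=0 thr0.R1=2 thr1.R0=1
thr0.R0=2 thr0.R1=2 thr1.R0=0

outcome vector order: (thr0.R0,thr0.R1,thr1.R0)
|SC outcomes| = 5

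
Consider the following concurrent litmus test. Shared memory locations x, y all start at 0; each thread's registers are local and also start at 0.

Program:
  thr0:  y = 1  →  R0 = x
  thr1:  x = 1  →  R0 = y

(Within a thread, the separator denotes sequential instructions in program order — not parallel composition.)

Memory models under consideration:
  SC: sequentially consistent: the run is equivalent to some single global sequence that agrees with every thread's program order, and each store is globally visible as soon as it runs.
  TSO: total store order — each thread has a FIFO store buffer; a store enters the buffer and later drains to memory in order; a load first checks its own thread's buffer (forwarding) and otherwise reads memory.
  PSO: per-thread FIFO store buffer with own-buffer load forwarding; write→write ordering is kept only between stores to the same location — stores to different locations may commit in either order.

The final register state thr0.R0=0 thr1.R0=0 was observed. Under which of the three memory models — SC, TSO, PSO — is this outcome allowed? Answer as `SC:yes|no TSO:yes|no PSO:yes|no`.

outcome vector order: (thr0.R0,thr1.R0)
SC (3): 01; 10; 11
TSO (4): 00; 01; 10; 11
PSO (4): 00; 01; 10; 11
target 00 ∈ {TSO,PSO}

SC:no TSO:yes PSO:yes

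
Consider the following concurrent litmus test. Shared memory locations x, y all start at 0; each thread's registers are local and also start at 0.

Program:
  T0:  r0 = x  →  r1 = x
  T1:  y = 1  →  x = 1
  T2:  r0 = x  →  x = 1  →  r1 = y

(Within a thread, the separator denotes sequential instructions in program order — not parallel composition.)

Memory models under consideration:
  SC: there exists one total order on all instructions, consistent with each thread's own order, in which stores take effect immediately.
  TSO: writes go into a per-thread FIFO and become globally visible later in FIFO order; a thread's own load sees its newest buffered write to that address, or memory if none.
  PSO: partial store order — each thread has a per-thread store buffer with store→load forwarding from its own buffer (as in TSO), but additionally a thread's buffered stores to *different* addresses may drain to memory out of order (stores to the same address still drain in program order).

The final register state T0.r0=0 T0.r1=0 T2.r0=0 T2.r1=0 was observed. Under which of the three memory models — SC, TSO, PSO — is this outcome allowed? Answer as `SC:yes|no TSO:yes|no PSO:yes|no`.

outcome vector order: (T0.r0,T0.r1,T2.r0,T2.r1)
under SC → 0/0/0/0; 0/0/0/1; 0/0/1/1; 0/1/0/0; 0/1/0/1; 0/1/1/1; 1/1/0/0; 1/1/0/1; 1/1/1/1
under TSO → 0/0/0/0; 0/0/0/1; 0/0/1/1; 0/1/0/0; 0/1/0/1; 0/1/1/1; 1/1/0/0; 1/1/0/1; 1/1/1/1
under PSO → 0/0/0/0; 0/0/0/1; 0/0/1/0; 0/0/1/1; 0/1/0/0; 0/1/0/1; 0/1/1/0; 0/1/1/1; 1/1/0/0; 1/1/0/1; 1/1/1/0; 1/1/1/1
target 0/0/0/0 ∈ {SC,TSO,PSO}

SC:yes TSO:yes PSO:yes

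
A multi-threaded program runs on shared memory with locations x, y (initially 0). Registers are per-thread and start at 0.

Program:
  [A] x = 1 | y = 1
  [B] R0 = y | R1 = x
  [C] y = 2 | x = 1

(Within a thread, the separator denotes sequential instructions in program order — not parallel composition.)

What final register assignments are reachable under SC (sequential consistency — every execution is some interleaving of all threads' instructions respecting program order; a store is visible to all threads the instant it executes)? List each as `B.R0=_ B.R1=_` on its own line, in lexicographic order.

B.R0=0 B.R1=0
B.R0=0 B.R1=1
B.R0=1 B.R1=1
B.R0=2 B.R1=0
B.R0=2 B.R1=1

outcome vector order: (B.R0,B.R1)
|SC outcomes| = 5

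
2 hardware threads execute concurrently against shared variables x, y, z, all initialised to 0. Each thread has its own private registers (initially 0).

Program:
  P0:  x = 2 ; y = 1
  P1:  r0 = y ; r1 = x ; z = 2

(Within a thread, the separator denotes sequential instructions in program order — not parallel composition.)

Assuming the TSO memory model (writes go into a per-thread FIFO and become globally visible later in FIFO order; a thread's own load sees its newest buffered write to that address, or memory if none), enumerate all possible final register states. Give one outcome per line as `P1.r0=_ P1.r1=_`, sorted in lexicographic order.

outcome vector order: (P1.r0,P1.r1)
|TSO outcomes| = 3

P1.r0=0 P1.r1=0
P1.r0=0 P1.r1=2
P1.r0=1 P1.r1=2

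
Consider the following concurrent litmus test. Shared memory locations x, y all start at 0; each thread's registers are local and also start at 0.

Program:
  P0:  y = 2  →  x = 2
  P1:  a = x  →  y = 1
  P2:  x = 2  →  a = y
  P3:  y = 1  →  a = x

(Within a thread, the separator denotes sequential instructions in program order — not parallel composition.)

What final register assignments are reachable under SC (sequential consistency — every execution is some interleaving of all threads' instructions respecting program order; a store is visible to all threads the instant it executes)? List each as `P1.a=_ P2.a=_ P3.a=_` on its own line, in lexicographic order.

P1.a=0 P2.a=0 P3.a=2
P1.a=0 P2.a=1 P3.a=0
P1.a=0 P2.a=1 P3.a=2
P1.a=0 P2.a=2 P3.a=0
P1.a=0 P2.a=2 P3.a=2
P1.a=2 P2.a=0 P3.a=2
P1.a=2 P2.a=1 P3.a=0
P1.a=2 P2.a=1 P3.a=2
P1.a=2 P2.a=2 P3.a=0
P1.a=2 P2.a=2 P3.a=2

outcome vector order: (P1.a,P2.a,P3.a)
|SC outcomes| = 10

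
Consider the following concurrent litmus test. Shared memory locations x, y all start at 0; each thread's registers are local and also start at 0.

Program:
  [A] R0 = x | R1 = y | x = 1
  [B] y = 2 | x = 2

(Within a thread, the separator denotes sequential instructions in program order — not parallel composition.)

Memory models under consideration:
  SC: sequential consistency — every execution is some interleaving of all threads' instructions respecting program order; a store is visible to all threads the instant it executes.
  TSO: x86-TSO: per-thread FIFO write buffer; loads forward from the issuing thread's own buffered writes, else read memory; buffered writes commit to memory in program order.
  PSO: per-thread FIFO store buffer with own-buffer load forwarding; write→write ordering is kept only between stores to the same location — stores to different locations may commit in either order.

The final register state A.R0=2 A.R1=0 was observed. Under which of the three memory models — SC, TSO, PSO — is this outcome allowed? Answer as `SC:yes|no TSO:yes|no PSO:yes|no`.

SC:no TSO:no PSO:yes

outcome vector order: (A.R0,A.R1)
under SC → 00; 02; 22
under TSO → 00; 02; 22
under PSO → 00; 02; 20; 22
target 20 ∈ {PSO}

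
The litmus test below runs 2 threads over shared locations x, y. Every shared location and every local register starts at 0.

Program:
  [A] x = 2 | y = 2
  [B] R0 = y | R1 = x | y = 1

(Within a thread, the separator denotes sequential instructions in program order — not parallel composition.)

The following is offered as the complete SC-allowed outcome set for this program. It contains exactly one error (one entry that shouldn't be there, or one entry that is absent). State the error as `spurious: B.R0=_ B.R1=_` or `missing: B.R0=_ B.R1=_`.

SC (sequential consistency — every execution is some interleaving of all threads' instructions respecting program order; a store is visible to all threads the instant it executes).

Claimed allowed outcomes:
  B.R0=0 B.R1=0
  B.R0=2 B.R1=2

missing: B.R0=0 B.R1=2

outcome vector order: (B.R0,B.R1)
[SC] allowed = {00 02 22}
SC∖claimed = {02}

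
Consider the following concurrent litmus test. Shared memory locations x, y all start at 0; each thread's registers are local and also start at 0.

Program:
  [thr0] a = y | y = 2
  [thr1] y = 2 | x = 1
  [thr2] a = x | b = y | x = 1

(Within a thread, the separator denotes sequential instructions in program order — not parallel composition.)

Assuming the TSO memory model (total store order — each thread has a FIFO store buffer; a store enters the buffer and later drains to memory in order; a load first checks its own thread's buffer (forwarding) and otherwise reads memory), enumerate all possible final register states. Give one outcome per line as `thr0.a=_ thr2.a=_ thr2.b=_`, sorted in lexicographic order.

thr0.a=0 thr2.a=0 thr2.b=0
thr0.a=0 thr2.a=0 thr2.b=2
thr0.a=0 thr2.a=1 thr2.b=2
thr0.a=2 thr2.a=0 thr2.b=0
thr0.a=2 thr2.a=0 thr2.b=2
thr0.a=2 thr2.a=1 thr2.b=2

outcome vector order: (thr0.a,thr2.a,thr2.b)
|TSO outcomes| = 6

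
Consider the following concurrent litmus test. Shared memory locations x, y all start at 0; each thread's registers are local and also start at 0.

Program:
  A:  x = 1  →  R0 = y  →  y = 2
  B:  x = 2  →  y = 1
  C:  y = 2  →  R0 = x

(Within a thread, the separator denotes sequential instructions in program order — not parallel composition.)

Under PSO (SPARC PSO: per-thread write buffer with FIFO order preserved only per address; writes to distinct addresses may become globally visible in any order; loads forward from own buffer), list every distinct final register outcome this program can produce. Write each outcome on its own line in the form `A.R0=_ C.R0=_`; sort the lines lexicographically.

A.R0=0 C.R0=0
A.R0=0 C.R0=1
A.R0=0 C.R0=2
A.R0=1 C.R0=0
A.R0=1 C.R0=1
A.R0=1 C.R0=2
A.R0=2 C.R0=0
A.R0=2 C.R0=1
A.R0=2 C.R0=2

outcome vector order: (A.R0,C.R0)
|PSO outcomes| = 9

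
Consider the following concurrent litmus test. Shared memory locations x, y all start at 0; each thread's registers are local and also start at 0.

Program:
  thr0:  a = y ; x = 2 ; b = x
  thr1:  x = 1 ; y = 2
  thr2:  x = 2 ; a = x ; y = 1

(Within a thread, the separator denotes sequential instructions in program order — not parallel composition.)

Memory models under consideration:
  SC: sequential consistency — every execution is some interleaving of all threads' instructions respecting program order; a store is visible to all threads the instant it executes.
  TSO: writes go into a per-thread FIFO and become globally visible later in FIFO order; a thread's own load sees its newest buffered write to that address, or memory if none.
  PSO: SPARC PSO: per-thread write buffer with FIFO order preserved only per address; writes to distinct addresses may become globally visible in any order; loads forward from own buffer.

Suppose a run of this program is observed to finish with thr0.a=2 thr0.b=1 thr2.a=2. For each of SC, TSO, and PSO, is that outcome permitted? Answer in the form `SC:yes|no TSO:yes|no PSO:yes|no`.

outcome vector order: (thr0.a,thr0.b,thr2.a)
SC: 9 outcomes — {(0,1,1), (0,1,2), (0,2,1), (0,2,2), (1,1,2), (1,2,1), (1,2,2), (2,2,1), (2,2,2)}
TSO: 9 outcomes — {(0,1,1), (0,1,2), (0,2,1), (0,2,2), (1,1,2), (1,2,1), (1,2,2), (2,2,1), (2,2,2)}
PSO: 11 outcomes — {(0,1,1), (0,1,2), (0,2,1), (0,2,2), (1,1,2), (1,2,1), (1,2,2), (2,1,1), (2,1,2), (2,2,1), (2,2,2)}
target (2,1,2) ∈ {PSO}

SC:no TSO:no PSO:yes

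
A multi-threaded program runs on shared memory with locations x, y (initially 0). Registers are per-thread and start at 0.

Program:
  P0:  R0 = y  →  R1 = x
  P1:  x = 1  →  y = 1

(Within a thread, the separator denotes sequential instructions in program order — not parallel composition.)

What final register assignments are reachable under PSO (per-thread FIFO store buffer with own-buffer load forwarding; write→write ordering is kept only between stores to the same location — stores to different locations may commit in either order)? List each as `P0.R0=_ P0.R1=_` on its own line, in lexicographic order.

outcome vector order: (P0.R0,P0.R1)
|PSO outcomes| = 4

P0.R0=0 P0.R1=0
P0.R0=0 P0.R1=1
P0.R0=1 P0.R1=0
P0.R0=1 P0.R1=1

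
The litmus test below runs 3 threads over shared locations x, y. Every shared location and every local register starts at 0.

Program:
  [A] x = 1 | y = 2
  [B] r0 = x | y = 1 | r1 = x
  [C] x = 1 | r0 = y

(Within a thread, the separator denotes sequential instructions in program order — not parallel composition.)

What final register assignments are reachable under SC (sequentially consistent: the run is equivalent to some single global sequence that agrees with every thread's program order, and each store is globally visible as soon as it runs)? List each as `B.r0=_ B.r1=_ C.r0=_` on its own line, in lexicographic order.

B.r0=0 B.r1=0 C.r0=1
B.r0=0 B.r1=0 C.r0=2
B.r0=0 B.r1=1 C.r0=0
B.r0=0 B.r1=1 C.r0=1
B.r0=0 B.r1=1 C.r0=2
B.r0=1 B.r1=1 C.r0=0
B.r0=1 B.r1=1 C.r0=1
B.r0=1 B.r1=1 C.r0=2

outcome vector order: (B.r0,B.r1,C.r0)
|SC outcomes| = 8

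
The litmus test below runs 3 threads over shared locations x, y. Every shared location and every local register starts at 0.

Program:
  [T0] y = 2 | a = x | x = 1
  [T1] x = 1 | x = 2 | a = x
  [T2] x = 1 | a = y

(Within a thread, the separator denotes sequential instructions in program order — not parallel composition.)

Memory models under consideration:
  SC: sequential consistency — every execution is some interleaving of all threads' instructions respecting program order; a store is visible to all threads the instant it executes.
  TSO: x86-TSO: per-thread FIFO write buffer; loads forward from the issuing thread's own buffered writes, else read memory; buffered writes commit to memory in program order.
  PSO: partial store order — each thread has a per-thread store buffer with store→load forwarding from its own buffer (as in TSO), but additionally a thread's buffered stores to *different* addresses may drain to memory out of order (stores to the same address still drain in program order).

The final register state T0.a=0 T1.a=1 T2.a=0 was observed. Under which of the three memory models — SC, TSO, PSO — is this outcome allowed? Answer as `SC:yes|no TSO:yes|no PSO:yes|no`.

outcome vector order: (T0.a,T1.a,T2.a)
[SC] allowed = {012; 022; 110; 112; 120; 122; 210; 212; 220; 222}
[TSO] allowed = {010; 012; 020; 022; 110; 112; 120; 122; 210; 212; 220; 222}
[PSO] allowed = {010; 012; 020; 022; 110; 112; 120; 122; 210; 212; 220; 222}
target 010 ∈ {TSO,PSO}

SC:no TSO:yes PSO:yes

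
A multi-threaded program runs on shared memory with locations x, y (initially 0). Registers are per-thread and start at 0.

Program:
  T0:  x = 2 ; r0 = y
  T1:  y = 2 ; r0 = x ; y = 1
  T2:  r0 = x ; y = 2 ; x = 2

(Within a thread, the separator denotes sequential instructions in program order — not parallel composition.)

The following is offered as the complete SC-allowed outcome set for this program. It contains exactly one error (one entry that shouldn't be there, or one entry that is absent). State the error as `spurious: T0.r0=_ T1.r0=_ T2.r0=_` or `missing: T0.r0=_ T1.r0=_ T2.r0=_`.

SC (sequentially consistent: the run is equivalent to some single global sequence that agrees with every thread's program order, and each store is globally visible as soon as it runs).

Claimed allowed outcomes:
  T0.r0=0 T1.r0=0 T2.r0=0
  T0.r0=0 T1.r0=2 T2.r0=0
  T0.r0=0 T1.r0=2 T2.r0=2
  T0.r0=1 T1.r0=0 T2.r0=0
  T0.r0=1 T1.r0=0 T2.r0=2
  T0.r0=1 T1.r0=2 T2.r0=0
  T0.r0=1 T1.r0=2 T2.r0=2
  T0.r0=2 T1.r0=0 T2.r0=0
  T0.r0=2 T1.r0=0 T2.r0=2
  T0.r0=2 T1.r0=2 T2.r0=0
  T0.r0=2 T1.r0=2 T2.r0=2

spurious: T0.r0=0 T1.r0=0 T2.r0=0

outcome vector order: (T0.r0,T1.r0,T2.r0)
SC: 10 outcomes — {(0,2,0), (0,2,2), (1,0,0), (1,0,2), (1,2,0), (1,2,2), (2,0,0), (2,0,2), (2,2,0), (2,2,2)}
claimed∖SC = {(0,0,0)}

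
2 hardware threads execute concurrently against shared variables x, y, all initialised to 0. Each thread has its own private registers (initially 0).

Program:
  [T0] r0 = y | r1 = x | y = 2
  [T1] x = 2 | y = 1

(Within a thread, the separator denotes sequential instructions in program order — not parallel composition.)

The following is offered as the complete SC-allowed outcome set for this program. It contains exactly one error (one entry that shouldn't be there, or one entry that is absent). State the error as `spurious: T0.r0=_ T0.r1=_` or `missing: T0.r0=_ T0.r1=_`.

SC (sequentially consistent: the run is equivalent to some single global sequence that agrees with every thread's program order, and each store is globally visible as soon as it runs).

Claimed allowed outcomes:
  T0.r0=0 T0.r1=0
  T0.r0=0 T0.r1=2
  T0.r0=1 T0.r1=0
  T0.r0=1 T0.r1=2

outcome vector order: (T0.r0,T0.r1)
SC (3): 0/0, 0/2, 1/2
claimed∖SC = {1/0}

spurious: T0.r0=1 T0.r1=0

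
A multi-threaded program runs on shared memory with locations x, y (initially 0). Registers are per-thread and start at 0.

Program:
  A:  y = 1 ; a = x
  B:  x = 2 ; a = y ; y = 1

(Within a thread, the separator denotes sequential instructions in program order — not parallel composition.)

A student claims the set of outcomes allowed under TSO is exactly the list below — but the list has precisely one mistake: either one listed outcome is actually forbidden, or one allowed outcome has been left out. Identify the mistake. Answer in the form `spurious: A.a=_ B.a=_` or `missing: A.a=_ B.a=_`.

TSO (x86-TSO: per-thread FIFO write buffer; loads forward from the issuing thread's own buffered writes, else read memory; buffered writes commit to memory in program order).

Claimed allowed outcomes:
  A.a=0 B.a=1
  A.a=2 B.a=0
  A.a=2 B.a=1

missing: A.a=0 B.a=0

outcome vector order: (A.a,B.a)
under TSO → (0,0); (0,1); (2,0); (2,1)
TSO∖claimed = {(0,0)}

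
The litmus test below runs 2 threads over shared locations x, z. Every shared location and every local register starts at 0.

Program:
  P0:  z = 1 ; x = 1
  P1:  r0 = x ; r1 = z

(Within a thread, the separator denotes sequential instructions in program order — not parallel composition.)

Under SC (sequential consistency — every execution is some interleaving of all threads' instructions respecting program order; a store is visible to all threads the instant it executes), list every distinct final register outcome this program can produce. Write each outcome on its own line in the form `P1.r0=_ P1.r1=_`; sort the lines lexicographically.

outcome vector order: (P1.r0,P1.r1)
|SC outcomes| = 3

P1.r0=0 P1.r1=0
P1.r0=0 P1.r1=1
P1.r0=1 P1.r1=1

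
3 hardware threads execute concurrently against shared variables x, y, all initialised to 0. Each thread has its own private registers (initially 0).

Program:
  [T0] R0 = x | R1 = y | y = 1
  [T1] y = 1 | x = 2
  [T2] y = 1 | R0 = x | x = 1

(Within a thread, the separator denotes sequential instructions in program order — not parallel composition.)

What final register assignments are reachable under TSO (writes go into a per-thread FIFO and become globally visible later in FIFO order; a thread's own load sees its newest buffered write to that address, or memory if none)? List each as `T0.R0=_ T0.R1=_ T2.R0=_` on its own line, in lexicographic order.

outcome vector order: (T0.R0,T0.R1,T2.R0)
|TSO outcomes| = 8

T0.R0=0 T0.R1=0 T2.R0=0
T0.R0=0 T0.R1=0 T2.R0=2
T0.R0=0 T0.R1=1 T2.R0=0
T0.R0=0 T0.R1=1 T2.R0=2
T0.R0=1 T0.R1=1 T2.R0=0
T0.R0=1 T0.R1=1 T2.R0=2
T0.R0=2 T0.R1=1 T2.R0=0
T0.R0=2 T0.R1=1 T2.R0=2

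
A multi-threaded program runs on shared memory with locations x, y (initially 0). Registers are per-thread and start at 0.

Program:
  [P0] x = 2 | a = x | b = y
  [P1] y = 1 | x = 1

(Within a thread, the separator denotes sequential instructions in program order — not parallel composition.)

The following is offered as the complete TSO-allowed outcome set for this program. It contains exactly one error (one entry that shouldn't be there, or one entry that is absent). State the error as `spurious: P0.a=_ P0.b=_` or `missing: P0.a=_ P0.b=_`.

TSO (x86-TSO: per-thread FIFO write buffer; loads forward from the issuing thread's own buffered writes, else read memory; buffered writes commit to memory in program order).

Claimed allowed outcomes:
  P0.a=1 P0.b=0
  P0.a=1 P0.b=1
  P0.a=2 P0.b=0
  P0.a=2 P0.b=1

spurious: P0.a=1 P0.b=0

outcome vector order: (P0.a,P0.b)
[TSO] allowed = {11; 20; 21}
claimed∖TSO = {10}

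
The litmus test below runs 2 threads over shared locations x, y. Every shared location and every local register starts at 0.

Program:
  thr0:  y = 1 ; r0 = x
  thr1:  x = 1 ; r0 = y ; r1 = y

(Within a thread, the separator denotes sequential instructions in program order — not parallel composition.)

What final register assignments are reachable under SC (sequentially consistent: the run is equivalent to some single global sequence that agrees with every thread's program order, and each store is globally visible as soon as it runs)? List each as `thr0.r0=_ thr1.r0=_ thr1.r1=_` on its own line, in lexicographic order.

thr0.r0=0 thr1.r0=1 thr1.r1=1
thr0.r0=1 thr1.r0=0 thr1.r1=0
thr0.r0=1 thr1.r0=0 thr1.r1=1
thr0.r0=1 thr1.r0=1 thr1.r1=1

outcome vector order: (thr0.r0,thr1.r0,thr1.r1)
|SC outcomes| = 4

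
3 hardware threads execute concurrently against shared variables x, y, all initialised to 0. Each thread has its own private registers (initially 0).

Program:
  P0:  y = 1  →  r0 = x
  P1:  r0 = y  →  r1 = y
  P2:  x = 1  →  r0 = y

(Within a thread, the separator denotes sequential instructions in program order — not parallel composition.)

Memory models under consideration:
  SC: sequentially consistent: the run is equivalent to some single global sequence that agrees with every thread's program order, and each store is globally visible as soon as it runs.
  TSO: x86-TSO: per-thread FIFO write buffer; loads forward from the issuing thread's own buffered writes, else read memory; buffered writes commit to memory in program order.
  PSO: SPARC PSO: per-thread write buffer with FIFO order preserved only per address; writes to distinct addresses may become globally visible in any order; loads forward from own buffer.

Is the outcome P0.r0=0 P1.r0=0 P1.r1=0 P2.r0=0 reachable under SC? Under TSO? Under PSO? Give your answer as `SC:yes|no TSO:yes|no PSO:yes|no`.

SC:no TSO:yes PSO:yes

outcome vector order: (P0.r0,P1.r0,P1.r1,P2.r0)
under SC → 0/0/0/1; 0/0/1/1; 0/1/1/1; 1/0/0/0; 1/0/0/1; 1/0/1/0; 1/0/1/1; 1/1/1/0; 1/1/1/1
under TSO → 0/0/0/0; 0/0/0/1; 0/0/1/0; 0/0/1/1; 0/1/1/0; 0/1/1/1; 1/0/0/0; 1/0/0/1; 1/0/1/0; 1/0/1/1; 1/1/1/0; 1/1/1/1
under PSO → 0/0/0/0; 0/0/0/1; 0/0/1/0; 0/0/1/1; 0/1/1/0; 0/1/1/1; 1/0/0/0; 1/0/0/1; 1/0/1/0; 1/0/1/1; 1/1/1/0; 1/1/1/1
target 0/0/0/0 ∈ {TSO,PSO}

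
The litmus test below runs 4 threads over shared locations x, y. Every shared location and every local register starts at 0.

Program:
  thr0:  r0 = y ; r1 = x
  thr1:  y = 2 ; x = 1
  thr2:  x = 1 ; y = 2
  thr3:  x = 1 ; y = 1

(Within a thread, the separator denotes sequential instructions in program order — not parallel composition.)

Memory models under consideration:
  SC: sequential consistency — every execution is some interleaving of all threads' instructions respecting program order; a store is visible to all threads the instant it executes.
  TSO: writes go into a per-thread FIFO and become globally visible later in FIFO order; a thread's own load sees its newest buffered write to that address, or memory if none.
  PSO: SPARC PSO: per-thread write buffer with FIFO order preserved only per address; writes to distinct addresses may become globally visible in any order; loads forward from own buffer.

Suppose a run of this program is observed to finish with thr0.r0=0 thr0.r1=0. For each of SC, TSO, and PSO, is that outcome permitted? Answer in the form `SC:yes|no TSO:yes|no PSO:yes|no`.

outcome vector order: (thr0.r0,thr0.r1)
SC: 5 outcomes — {(0,0) (0,1) (1,1) (2,0) (2,1)}
TSO: 5 outcomes — {(0,0) (0,1) (1,1) (2,0) (2,1)}
PSO: 6 outcomes — {(0,0) (0,1) (1,0) (1,1) (2,0) (2,1)}
target (0,0) ∈ {SC,TSO,PSO}

SC:yes TSO:yes PSO:yes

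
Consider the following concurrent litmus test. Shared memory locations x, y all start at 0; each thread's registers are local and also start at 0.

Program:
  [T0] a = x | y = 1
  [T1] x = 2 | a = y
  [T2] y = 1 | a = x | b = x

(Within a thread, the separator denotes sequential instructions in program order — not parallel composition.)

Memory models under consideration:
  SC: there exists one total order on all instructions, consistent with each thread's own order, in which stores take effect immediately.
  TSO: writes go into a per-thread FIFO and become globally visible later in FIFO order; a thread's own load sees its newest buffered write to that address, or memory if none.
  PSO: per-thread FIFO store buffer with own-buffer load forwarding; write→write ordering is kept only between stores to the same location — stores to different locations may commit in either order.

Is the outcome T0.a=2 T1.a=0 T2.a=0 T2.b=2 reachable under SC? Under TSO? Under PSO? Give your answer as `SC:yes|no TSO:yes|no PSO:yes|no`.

outcome vector order: (T0.a,T1.a,T2.a,T2.b)
SC (8): <0 0 2 2> <0 1 0 0> <0 1 0 2> <0 1 2 2> <2 0 2 2> <2 1 0 0> <2 1 0 2> <2 1 2 2>
TSO (12): <0 0 0 0> <0 0 0 2> <0 0 2 2> <0 1 0 0> <0 1 0 2> <0 1 2 2> <2 0 0 0> <2 0 0 2> <2 0 2 2> <2 1 0 0> <2 1 0 2> <2 1 2 2>
PSO (12): <0 0 0 0> <0 0 0 2> <0 0 2 2> <0 1 0 0> <0 1 0 2> <0 1 2 2> <2 0 0 0> <2 0 0 2> <2 0 2 2> <2 1 0 0> <2 1 0 2> <2 1 2 2>
target <2 0 0 2> ∈ {TSO,PSO}

SC:no TSO:yes PSO:yes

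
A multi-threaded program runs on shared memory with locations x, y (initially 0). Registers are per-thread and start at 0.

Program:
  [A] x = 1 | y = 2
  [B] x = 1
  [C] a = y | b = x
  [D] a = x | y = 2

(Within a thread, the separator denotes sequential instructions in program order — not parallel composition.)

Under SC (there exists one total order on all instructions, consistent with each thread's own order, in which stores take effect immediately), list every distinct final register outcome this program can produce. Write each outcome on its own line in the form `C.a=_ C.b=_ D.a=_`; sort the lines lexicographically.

C.a=0 C.b=0 D.a=0
C.a=0 C.b=0 D.a=1
C.a=0 C.b=1 D.a=0
C.a=0 C.b=1 D.a=1
C.a=2 C.b=0 D.a=0
C.a=2 C.b=1 D.a=0
C.a=2 C.b=1 D.a=1

outcome vector order: (C.a,C.b,D.a)
|SC outcomes| = 7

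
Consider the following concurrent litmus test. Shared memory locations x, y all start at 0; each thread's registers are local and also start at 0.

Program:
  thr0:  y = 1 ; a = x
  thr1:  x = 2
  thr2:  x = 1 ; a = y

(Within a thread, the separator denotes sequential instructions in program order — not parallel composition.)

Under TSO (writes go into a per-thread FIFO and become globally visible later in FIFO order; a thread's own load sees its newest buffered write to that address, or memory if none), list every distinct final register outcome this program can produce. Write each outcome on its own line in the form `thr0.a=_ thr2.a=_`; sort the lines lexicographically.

thr0.a=0 thr2.a=0
thr0.a=0 thr2.a=1
thr0.a=1 thr2.a=0
thr0.a=1 thr2.a=1
thr0.a=2 thr2.a=0
thr0.a=2 thr2.a=1

outcome vector order: (thr0.a,thr2.a)
|TSO outcomes| = 6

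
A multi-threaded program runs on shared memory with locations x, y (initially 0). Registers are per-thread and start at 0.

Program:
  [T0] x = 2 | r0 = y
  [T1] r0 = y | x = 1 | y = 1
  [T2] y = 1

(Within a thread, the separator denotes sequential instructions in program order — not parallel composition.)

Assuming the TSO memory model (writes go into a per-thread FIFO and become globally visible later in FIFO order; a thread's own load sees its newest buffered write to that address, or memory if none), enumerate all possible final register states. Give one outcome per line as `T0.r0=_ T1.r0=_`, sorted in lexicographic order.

T0.r0=0 T1.r0=0
T0.r0=0 T1.r0=1
T0.r0=1 T1.r0=0
T0.r0=1 T1.r0=1

outcome vector order: (T0.r0,T1.r0)
|TSO outcomes| = 4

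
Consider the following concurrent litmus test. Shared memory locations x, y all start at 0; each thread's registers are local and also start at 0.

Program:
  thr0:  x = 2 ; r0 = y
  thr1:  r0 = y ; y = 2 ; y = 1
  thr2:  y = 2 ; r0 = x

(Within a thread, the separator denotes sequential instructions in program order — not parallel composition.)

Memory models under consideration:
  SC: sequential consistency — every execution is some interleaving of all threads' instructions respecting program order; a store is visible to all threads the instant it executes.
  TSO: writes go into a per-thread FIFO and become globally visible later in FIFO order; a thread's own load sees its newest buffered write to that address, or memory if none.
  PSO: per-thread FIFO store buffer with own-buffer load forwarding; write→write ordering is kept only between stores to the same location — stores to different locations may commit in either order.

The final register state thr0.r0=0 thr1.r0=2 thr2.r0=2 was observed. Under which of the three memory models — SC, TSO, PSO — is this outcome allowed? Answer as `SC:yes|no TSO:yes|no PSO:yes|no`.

outcome vector order: (thr0.r0,thr1.r0,thr2.r0)
SC (10): 0/0/2; 0/2/2; 1/0/0; 1/0/2; 1/2/0; 1/2/2; 2/0/0; 2/0/2; 2/2/0; 2/2/2
TSO (12): 0/0/0; 0/0/2; 0/2/0; 0/2/2; 1/0/0; 1/0/2; 1/2/0; 1/2/2; 2/0/0; 2/0/2; 2/2/0; 2/2/2
PSO (12): 0/0/0; 0/0/2; 0/2/0; 0/2/2; 1/0/0; 1/0/2; 1/2/0; 1/2/2; 2/0/0; 2/0/2; 2/2/0; 2/2/2
target 0/2/2 ∈ {SC,TSO,PSO}

SC:yes TSO:yes PSO:yes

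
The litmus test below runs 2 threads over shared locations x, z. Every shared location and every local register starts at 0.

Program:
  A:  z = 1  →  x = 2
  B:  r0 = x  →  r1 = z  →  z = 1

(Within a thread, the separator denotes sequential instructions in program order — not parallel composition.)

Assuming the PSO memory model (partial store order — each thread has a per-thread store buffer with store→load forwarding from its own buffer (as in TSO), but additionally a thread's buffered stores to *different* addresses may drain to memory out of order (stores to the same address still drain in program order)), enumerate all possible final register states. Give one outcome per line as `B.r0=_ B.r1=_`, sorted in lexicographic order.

outcome vector order: (B.r0,B.r1)
|PSO outcomes| = 4

B.r0=0 B.r1=0
B.r0=0 B.r1=1
B.r0=2 B.r1=0
B.r0=2 B.r1=1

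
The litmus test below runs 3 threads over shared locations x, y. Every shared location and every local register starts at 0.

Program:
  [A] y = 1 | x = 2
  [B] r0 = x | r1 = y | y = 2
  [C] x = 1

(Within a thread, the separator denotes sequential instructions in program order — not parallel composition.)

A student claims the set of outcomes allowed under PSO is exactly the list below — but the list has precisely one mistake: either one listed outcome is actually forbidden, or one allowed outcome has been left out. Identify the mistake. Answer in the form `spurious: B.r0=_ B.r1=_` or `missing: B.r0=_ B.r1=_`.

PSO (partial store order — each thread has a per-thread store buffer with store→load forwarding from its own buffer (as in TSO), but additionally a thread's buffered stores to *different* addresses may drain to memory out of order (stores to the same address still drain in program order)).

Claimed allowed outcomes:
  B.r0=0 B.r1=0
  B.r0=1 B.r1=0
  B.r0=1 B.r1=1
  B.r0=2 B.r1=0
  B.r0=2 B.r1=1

missing: B.r0=0 B.r1=1

outcome vector order: (B.r0,B.r1)
under PSO → 0/0 0/1 1/0 1/1 2/0 2/1
PSO∖claimed = {0/1}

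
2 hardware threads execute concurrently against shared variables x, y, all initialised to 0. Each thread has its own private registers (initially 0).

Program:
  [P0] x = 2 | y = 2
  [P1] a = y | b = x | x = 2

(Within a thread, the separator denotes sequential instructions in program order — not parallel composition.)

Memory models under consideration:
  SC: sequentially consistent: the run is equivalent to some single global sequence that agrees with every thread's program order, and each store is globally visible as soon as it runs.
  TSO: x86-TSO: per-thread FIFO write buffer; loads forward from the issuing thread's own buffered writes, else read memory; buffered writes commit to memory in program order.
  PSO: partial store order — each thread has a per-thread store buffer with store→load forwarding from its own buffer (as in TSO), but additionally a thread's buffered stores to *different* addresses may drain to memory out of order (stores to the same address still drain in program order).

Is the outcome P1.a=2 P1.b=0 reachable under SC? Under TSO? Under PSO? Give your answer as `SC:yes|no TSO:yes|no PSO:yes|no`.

outcome vector order: (P1.a,P1.b)
SC: 3 outcomes — {(0,0); (0,2); (2,2)}
TSO: 3 outcomes — {(0,0); (0,2); (2,2)}
PSO: 4 outcomes — {(0,0); (0,2); (2,0); (2,2)}
target (2,0) ∈ {PSO}

SC:no TSO:no PSO:yes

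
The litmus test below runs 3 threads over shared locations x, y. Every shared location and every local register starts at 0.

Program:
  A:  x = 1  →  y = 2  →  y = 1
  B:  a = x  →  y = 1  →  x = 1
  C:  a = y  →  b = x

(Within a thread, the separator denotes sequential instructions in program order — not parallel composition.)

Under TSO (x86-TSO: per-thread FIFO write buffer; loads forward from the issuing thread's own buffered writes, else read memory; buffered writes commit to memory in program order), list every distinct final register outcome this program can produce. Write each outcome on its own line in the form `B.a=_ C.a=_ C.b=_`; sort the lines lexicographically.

outcome vector order: (B.a,C.a,C.b)
|TSO outcomes| = 9

B.a=0 C.a=0 C.b=0
B.a=0 C.a=0 C.b=1
B.a=0 C.a=1 C.b=0
B.a=0 C.a=1 C.b=1
B.a=0 C.a=2 C.b=1
B.a=1 C.a=0 C.b=0
B.a=1 C.a=0 C.b=1
B.a=1 C.a=1 C.b=1
B.a=1 C.a=2 C.b=1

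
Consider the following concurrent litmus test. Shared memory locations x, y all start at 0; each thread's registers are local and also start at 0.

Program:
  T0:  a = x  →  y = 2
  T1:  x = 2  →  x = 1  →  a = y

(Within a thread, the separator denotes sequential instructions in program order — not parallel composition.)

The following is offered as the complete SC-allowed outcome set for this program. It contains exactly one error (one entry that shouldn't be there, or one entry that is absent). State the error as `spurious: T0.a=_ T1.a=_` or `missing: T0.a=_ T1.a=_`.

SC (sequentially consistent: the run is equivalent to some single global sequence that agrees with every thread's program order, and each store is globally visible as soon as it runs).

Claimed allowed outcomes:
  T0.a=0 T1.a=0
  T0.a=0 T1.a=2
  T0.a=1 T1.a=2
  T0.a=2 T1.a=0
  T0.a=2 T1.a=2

outcome vector order: (T0.a,T1.a)
under SC → <0 0>, <0 2>, <1 0>, <1 2>, <2 0>, <2 2>
SC∖claimed = {<1 0>}

missing: T0.a=1 T1.a=0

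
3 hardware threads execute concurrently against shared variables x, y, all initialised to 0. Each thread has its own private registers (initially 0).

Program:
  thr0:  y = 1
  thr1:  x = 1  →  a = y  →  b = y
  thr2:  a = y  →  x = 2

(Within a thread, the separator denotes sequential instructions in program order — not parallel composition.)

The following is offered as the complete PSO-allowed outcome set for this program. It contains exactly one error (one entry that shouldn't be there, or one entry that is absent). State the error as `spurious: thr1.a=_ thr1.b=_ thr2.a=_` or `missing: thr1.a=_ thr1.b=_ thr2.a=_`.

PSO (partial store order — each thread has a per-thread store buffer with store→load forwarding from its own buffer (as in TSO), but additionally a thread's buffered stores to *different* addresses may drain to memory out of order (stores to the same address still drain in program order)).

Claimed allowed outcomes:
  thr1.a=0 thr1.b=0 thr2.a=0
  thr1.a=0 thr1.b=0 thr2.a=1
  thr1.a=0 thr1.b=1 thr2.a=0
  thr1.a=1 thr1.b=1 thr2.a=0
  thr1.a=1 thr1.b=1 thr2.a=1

missing: thr1.a=0 thr1.b=1 thr2.a=1

outcome vector order: (thr1.a,thr1.b,thr2.a)
under PSO → (0,0,0); (0,0,1); (0,1,0); (0,1,1); (1,1,0); (1,1,1)
PSO∖claimed = {(0,1,1)}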